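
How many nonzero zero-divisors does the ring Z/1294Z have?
In Z/1294Z each nonzero element is either a unit (gcd with 1294 is 1) or a zero-divisor (gcd > 1). The number of units is φ(1294): factorise 1294 = 2 · 647, so φ(1294) = (2 − 1) · (647 − 1) = 1 · 646 = 646. The nonzero elements number 1294 − 1 = 1293. Hence the nonzero zero-divisors number 1293 − 646 = 647.

Final answer: Z/1294Z has 647 nonzero zero-divisors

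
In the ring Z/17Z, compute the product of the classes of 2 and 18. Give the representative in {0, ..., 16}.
2

Reduce the factors first: 18 ≡ 1 (mod 17), so 2 · 18 ≡ 2 · 1 (mod 17). 2 · 1 = 2. Dividing by 17: 2 = 0·17 + 2. So (2 · 18) mod 17 = 2.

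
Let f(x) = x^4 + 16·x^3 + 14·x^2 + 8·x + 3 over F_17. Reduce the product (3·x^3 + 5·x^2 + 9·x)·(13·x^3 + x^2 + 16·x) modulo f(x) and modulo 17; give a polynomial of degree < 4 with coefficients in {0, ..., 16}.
Multiply as integer polynomials: a · b = 39·x^6 + 68·x^5 + 170·x^4 + 89·x^3 + 144·x^2. Reducing coefficients mod 17: a · b ≡ 5·x^6 + 4·x^3 + 8·x^2. Now divide by f(x) = x^4 + 16·x^3 + 14·x^2 + 8·x + 3 in F_17[x], eliminating the leading term at each step:
  leading term 5·x^6: subtract (5·x^2)·f(x) = 5·x^6 + 12·x^5 + 2·x^4 + 6·x^3 + 15·x^2, leaving 5·x^5 + 15·x^4 + 15·x^3 + 10·x^2 (coefficients mod 17)
  leading term 5·x^5: subtract (5·x)·f(x) = 5·x^5 + 12·x^4 + 2·x^3 + 6·x^2 + 15·x, leaving 3·x^4 + 13·x^3 + 4·x^2 + 2·x (coefficients mod 17)
  leading term 3·x^4: subtract (3)·f(x) = 3·x^4 + 14·x^3 + 8·x^2 + 7·x + 9, leaving 16·x^3 + 13·x^2 + 12·x + 8 (coefficients mod 17)
The degree is now < 4, so this is the remainder. Hence a · b ≡ 16·x^3 + 13·x^2 + 12·x + 8 in F_17[x]/(f).

Final answer: a · b ≡ 16·x^3 + 13·x^2 + 12·x + 8 (mod f(x))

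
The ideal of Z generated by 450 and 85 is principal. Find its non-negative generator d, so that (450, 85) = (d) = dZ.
(450, 85) = (5); d = 5

In the PID Z, (a, b) is generated by gcd(a, b). Compute gcd(450, 85) with the extended Euclidean algorithm, tracking rows (r, s, t) with s·450 + t·85 = r:
  row A: (450, 1, 0)   [1·450 + 0·85 = 450]
  row B: (85, 0, 1)   [0·450 + 1·85 = 85]
  450 = 5·85 + 25   → row C = row A − 5·row B = (25, 1, −5)   [check: 1·450 − 5·85 = 25]
  85 = 3·25 + 10   → row D = row B − 3·row C = (10, −3, 16)   [check: −3·450 + 16·85 = 10]
  25 = 2·10 + 5   → row E = row C − 2·row D = (5, 7, −37)   [check: 7·450 − 37·85 = 5]
  10 = 2·5 + 0   → remainder 0, stop. gcd = 5 (last nonzero row E).
So gcd(450, 85) = 5, with Bézout identity 7·450 − 37·85 = 5. Containment (⊇): the Bézout identity exhibits 5 as an element of (450, 85), giving (5) ⊆ (450, 85). Containment (⊆): since 5 | 450 and 5 | 85 (450 = 5·90, 85 = 5·17), every Z-linear combination of 450 and 85 is divisible by 5, so (450, 85) ⊆ (5). Therefore (450, 85) = (5), d = 5.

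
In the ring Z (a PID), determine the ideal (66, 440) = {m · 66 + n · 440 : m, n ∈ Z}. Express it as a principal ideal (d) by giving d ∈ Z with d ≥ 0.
(66, 440) = (22); d = 22

In the PID Z, (a, b) is generated by gcd(a, b). Compute gcd(440, 66) with the extended Euclidean algorithm, tracking rows (r, s, t) with s·440 + t·66 = r:
  row A: (440, 1, 0)   [1·440 + 0·66 = 440]
  row B: (66, 0, 1)   [0·440 + 1·66 = 66]
  440 = 6·66 + 44   → row C = row A − 6·row B = (44, 1, −6)   [check: 1·440 − 6·66 = 44]
  66 = 1·44 + 22   → row D = row B − 1·row C = (22, −1, 7)   [check: −1·440 + 7·66 = 22]
  44 = 2·22 + 0   → remainder 0, stop. gcd = 22 (last nonzero row D).
So gcd(66, 440) = 22, with Bézout identity −1·440 + 7·66 = 22. Containment (⊇): the Bézout identity exhibits 22 as an element of (66, 440), giving (22) ⊆ (66, 440). Containment (⊆): since 22 | 66 and 22 | 440 (66 = 22·3, 440 = 22·20), every Z-linear combination of 66 and 440 is divisible by 22, so (66, 440) ⊆ (22). Therefore (66, 440) = (22), d = 22.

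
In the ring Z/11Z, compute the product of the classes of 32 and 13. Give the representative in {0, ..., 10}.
9

Reduce the factors first: 32 ≡ 10, 13 ≡ 2 (mod 11), so 32 · 13 ≡ 10 · 2 (mod 11). 10 · 2 = 20. Dividing by 11: 20 = 1·11 + 9. So (32 · 13) mod 11 = 9.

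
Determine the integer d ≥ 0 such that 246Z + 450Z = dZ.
(246, 450) = (6); d = 6

In the PID Z, (a, b) is generated by gcd(a, b). Compute gcd(450, 246) with the extended Euclidean algorithm, tracking rows (r, s, t) with s·450 + t·246 = r:
  row A: (450, 1, 0)   [1·450 + 0·246 = 450]
  row B: (246, 0, 1)   [0·450 + 1·246 = 246]
  450 = 1·246 + 204   → row C = row A − 1·row B = (204, 1, −1)   [check: 1·450 − 1·246 = 204]
  246 = 1·204 + 42   → row D = row B − 1·row C = (42, −1, 2)   [check: −1·450 + 2·246 = 42]
  204 = 4·42 + 36   → row E = row C − 4·row D = (36, 5, −9)   [check: 5·450 − 9·246 = 36]
  42 = 1·36 + 6   → row F = row D − 1·row E = (6, −6, 11)   [check: −6·450 + 11·246 = 6]
  36 = 6·6 + 0   → remainder 0, stop. gcd = 6 (last nonzero row F).
So gcd(246, 450) = 6, with Bézout identity −6·450 + 11·246 = 6. Containment (⊇): the Bézout identity exhibits 6 as an element of (246, 450), giving (6) ⊆ (246, 450). Containment (⊆): since 6 | 246 and 6 | 450 (246 = 6·41, 450 = 6·75), every Z-linear combination of 246 and 450 is divisible by 6, so (246, 450) ⊆ (6). Therefore (246, 450) = (6), d = 6.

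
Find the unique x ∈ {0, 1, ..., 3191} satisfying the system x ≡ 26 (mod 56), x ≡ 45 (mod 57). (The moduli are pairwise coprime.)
x ≡ 2154 (mod 3192); the representative in [0, 3192) is 2154

The moduli 56, 57 are pairwise coprime, so by the CRT there is a unique solution mod 56·57 = 3192.
Solve by successive substitution. Start with x ≡ 26 (mod 56).
  Combine with x ≡ 45 (mod 57): write x = 26 + 56·t and require 26 + 56·t ≡ 45 (mod 57), i.e. 56·t ≡ 45 − 26 ≡ 19 (mod 57). Since 56^(−1) ≡ 56 (mod 57), t ≡ 56·19 ≡ 38 (mod 57). So x ≡ 26 + 56·38 = 2154 (mod 3192).
Unique solution in [0, 3192): x = 2154.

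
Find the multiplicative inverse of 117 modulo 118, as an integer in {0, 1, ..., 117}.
117^(−1) ≡ 117 (mod 118)

Apply the extended Euclidean algorithm to (118, 117), tracking rows (r, s, t) with s·118 + t·117 = r. Each division r_prev = q·r_cur + r_new produces the new row as (previous row) − q·(current row):
  row A: (118, 1, 0)   [1·118 + 0·117 = 118]
  row B: (117, 0, 1)   [0·118 + 1·117 = 117]
  118 = 1·117 + 1   → row C = row A − 1·row B = (1, 1, −1)   [check: 1·118 − 1·117 = 1]
  117 = 117·1 + 0   → remainder 0, stop. gcd = 1 (last nonzero row C).
The gcd is 1, so 117 is invertible mod 118. The last nonzero row gives 1·118 − 1·117 = 1, so t = −1. So 117^(−1) ≡ −1 ≡ 117 (mod 118). Verify: 117 · 117 = 13689 ≡ 1 (mod 118). ✓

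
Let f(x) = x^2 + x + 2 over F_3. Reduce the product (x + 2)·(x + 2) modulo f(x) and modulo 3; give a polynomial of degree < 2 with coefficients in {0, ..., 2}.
Multiply as integer polynomials: a · b = x^2 + 4·x + 4. Reducing coefficients mod 3: a · b ≡ x^2 + x + 1. Now divide by f(x) = x^2 + x + 2 in F_3[x], eliminating the leading term at each step:
  leading term x^2: subtract (1)·f(x) = x^2 + x + 2, leaving 2 (coefficients mod 3)
The degree is now < 2, so this is the remainder. Hence a · b ≡ 2 in F_3[x]/(f).

Final answer: a · b ≡ 2 (mod f(x))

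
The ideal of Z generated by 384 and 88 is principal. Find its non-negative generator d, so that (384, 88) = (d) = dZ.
In the PID Z, (a, b) is generated by gcd(a, b). Compute gcd(384, 88) with the extended Euclidean algorithm, tracking rows (r, s, t) with s·384 + t·88 = r:
  row A: (384, 1, 0)   [1·384 + 0·88 = 384]
  row B: (88, 0, 1)   [0·384 + 1·88 = 88]
  384 = 4·88 + 32   → row C = row A − 4·row B = (32, 1, −4)   [check: 1·384 − 4·88 = 32]
  88 = 2·32 + 24   → row D = row B − 2·row C = (24, −2, 9)   [check: −2·384 + 9·88 = 24]
  32 = 1·24 + 8   → row E = row C − 1·row D = (8, 3, −13)   [check: 3·384 − 13·88 = 8]
  24 = 3·8 + 0   → remainder 0, stop. gcd = 8 (last nonzero row E).
So gcd(384, 88) = 8, with Bézout identity 3·384 − 13·88 = 8. Containment (⊇): the Bézout identity exhibits 8 as an element of (384, 88), giving (8) ⊆ (384, 88). Containment (⊆): since 8 | 384 and 8 | 88 (384 = 8·48, 88 = 8·11), every Z-linear combination of 384 and 88 is divisible by 8, so (384, 88) ⊆ (8). Therefore (384, 88) = (8), d = 8.

Final answer: (384, 88) = (8); d = 8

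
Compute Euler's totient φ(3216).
φ(3216) = 1056

φ is multiplicative, with φ(p^e) = p^e − p^(e−1). Factorise 3216 = 2^4 · 3 · 67. Then
  φ(3216) = (2^4 − 2^3) · (3 − 1) · (67 − 1) = 8 · 2 · 66 = 1056.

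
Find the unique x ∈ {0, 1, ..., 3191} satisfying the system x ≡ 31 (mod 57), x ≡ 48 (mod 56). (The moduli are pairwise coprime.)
The moduli 57, 56 are pairwise coprime, so by the CRT there is a unique solution mod 57·56 = 3192.
Solve by successive substitution. Start with x ≡ 31 (mod 57).
  Combine with x ≡ 48 (mod 56): write x = 31 + 57·t and require 31 + 57·t ≡ 48 (mod 56), i.e. 57·t ≡ 48 − 31 ≡ 17 (mod 56). Since 57^(−1) ≡ 1 (mod 56) (57 ≡ 1 (mod 56)), t ≡ 1·17 ≡ 17 (mod 56). So x ≡ 31 + 57·17 = 1000 (mod 3192).
Unique solution in [0, 3192): x = 1000.

Final answer: x ≡ 1000 (mod 3192); the representative in [0, 3192) is 1000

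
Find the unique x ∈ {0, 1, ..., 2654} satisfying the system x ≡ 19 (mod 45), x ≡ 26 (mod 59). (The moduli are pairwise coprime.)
x ≡ 1324 (mod 2655); the representative in [0, 2655) is 1324

The moduli 45, 59 are pairwise coprime, so by the CRT there is a unique solution mod 45·59 = 2655.
Solve by successive substitution. Start with x ≡ 19 (mod 45).
  Combine with x ≡ 26 (mod 59): write x = 19 + 45·t and require 19 + 45·t ≡ 26 (mod 59), i.e. 45·t ≡ 26 − 19 ≡ 7 (mod 59). Since 45^(−1) ≡ 21 (mod 59), t ≡ 21·7 ≡ 29 (mod 59). So x ≡ 19 + 45·29 = 1324 (mod 2655).
Unique solution in [0, 2655): x = 1324.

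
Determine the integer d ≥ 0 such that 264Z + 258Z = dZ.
In the PID Z, (a, b) is generated by gcd(a, b). Compute gcd(264, 258) with the extended Euclidean algorithm, tracking rows (r, s, t) with s·264 + t·258 = r:
  row A: (264, 1, 0)   [1·264 + 0·258 = 264]
  row B: (258, 0, 1)   [0·264 + 1·258 = 258]
  264 = 1·258 + 6   → row C = row A − 1·row B = (6, 1, −1)   [check: 1·264 − 1·258 = 6]
  258 = 43·6 + 0   → remainder 0, stop. gcd = 6 (last nonzero row C).
So gcd(264, 258) = 6, with Bézout identity 1·264 − 1·258 = 6. Containment (⊇): the Bézout identity exhibits 6 as an element of (264, 258), giving (6) ⊆ (264, 258). Containment (⊆): since 6 | 264 and 6 | 258 (264 = 6·44, 258 = 6·43), every Z-linear combination of 264 and 258 is divisible by 6, so (264, 258) ⊆ (6). Therefore (264, 258) = (6), d = 6.

Final answer: (264, 258) = (6); d = 6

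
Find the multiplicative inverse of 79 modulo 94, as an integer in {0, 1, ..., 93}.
Apply the extended Euclidean algorithm to (94, 79), tracking rows (r, s, t) with s·94 + t·79 = r. Each division r_prev = q·r_cur + r_new produces the new row as (previous row) − q·(current row):
  row A: (94, 1, 0)   [1·94 + 0·79 = 94]
  row B: (79, 0, 1)   [0·94 + 1·79 = 79]
  94 = 1·79 + 15   → row C = row A − 1·row B = (15, 1, −1)   [check: 1·94 − 1·79 = 15]
  79 = 5·15 + 4   → row D = row B − 5·row C = (4, −5, 6)   [check: −5·94 + 6·79 = 4]
  15 = 3·4 + 3   → row E = row C − 3·row D = (3, 16, −19)   [check: 16·94 − 19·79 = 3]
  4 = 1·3 + 1   → row F = row D − 1·row E = (1, −21, 25)   [check: −21·94 + 25·79 = 1]
  3 = 3·1 + 0   → remainder 0, stop. gcd = 1 (last nonzero row F).
The gcd is 1, so 79 is invertible mod 94. The last nonzero row gives −21·94 + 25·79 = 1, so t = 25. So 79^(−1) ≡ 25 (mod 94). Verify: 79 · 25 = 1975 ≡ 1 (mod 94). ✓

Final answer: 79^(−1) ≡ 25 (mod 94)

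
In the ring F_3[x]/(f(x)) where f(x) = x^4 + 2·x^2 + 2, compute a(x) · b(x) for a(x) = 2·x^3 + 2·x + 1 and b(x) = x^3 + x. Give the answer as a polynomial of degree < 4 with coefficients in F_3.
Multiply as integer polynomials: a · b = 2·x^6 + 4·x^4 + x^3 + 2·x^2 + x. Reducing coefficients mod 3: a · b ≡ 2·x^6 + x^4 + x^3 + 2·x^2 + x. Now divide by f(x) = x^4 + 2·x^2 + 2 in F_3[x], eliminating the leading term at each step:
  leading term 2·x^6: subtract (2·x^2)·f(x) = 2·x^6 + x^4 + x^2, leaving x^3 + x^2 + x (coefficients mod 3)
The degree is now < 4, so this is the remainder. Hence a · b ≡ x^3 + x^2 + x in F_3[x]/(f).

Final answer: a · b ≡ x^3 + x^2 + x (mod f(x))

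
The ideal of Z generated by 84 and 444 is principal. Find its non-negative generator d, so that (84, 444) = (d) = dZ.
(84, 444) = (12); d = 12

In the PID Z, (a, b) is generated by gcd(a, b). Compute gcd(444, 84) with the extended Euclidean algorithm, tracking rows (r, s, t) with s·444 + t·84 = r:
  row A: (444, 1, 0)   [1·444 + 0·84 = 444]
  row B: (84, 0, 1)   [0·444 + 1·84 = 84]
  444 = 5·84 + 24   → row C = row A − 5·row B = (24, 1, −5)   [check: 1·444 − 5·84 = 24]
  84 = 3·24 + 12   → row D = row B − 3·row C = (12, −3, 16)   [check: −3·444 + 16·84 = 12]
  24 = 2·12 + 0   → remainder 0, stop. gcd = 12 (last nonzero row D).
So gcd(84, 444) = 12, with Bézout identity −3·444 + 16·84 = 12. Containment (⊇): the Bézout identity exhibits 12 as an element of (84, 444), giving (12) ⊆ (84, 444). Containment (⊆): since 12 | 84 and 12 | 444 (84 = 12·7, 444 = 12·37), every Z-linear combination of 84 and 444 is divisible by 12, so (84, 444) ⊆ (12). Therefore (84, 444) = (12), d = 12.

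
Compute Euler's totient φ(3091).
φ is multiplicative, with φ(p^e) = p^e − p^(e−1). Factorise 3091 = 11 · 281. Then
  φ(3091) = (11 − 1) · (281 − 1) = 10 · 280 = 2800.

Final answer: φ(3091) = 2800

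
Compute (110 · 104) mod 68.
Reduce the factors first: 110 ≡ 42, 104 ≡ 36 (mod 68), so 110 · 104 ≡ 42 · 36 (mod 68). 42 · 36 = 1512. Dividing by 68: 1512 = 22·68 + 16. So (110 · 104) mod 68 = 16.

Final answer: 16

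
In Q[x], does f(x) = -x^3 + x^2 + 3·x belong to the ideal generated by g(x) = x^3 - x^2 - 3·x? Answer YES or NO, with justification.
YES

In Q[x] the ideal (g) consists of all multiples of g, so f ∈ (g) iff g | f, i.e. iff the remainder of f on division by g is 0. Divide f by g (g is monic, so eliminate the leading term of the running remainder at each step):
  leading term -x^3: subtract (-1)·g(x) = -x^3 + x^2 + 3·x, leaving 0
The remainder is 0, so f(x) = g(x) · h(x) with h(x) = -1. Hence g | f, i.e. f ∈ (g).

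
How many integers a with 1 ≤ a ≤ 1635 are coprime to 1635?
The number of a ∈ {1, ..., 1635} with gcd(a, 1635) = 1 is by definition Euler's totient φ(1635). φ is multiplicative, with φ(p^e) = p^e − p^(e−1). Factorise 1635 = 3 · 5 · 109. Then
  φ(1635) = (3 − 1) · (5 − 1) · (109 − 1) = 2 · 4 · 108 = 864.
So there are 864 such integers.

Final answer: 864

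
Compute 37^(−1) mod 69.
37^(−1) ≡ 28 (mod 69)

Apply the extended Euclidean algorithm to (69, 37), tracking rows (r, s, t) with s·69 + t·37 = r. Each division r_prev = q·r_cur + r_new produces the new row as (previous row) − q·(current row):
  row A: (69, 1, 0)   [1·69 + 0·37 = 69]
  row B: (37, 0, 1)   [0·69 + 1·37 = 37]
  69 = 1·37 + 32   → row C = row A − 1·row B = (32, 1, −1)   [check: 1·69 − 1·37 = 32]
  37 = 1·32 + 5   → row D = row B − 1·row C = (5, −1, 2)   [check: −1·69 + 2·37 = 5]
  32 = 6·5 + 2   → row E = row C − 6·row D = (2, 7, −13)   [check: 7·69 − 13·37 = 2]
  5 = 2·2 + 1   → row F = row D − 2·row E = (1, −15, 28)   [check: −15·69 + 28·37 = 1]
  2 = 2·1 + 0   → remainder 0, stop. gcd = 1 (last nonzero row F).
The gcd is 1, so 37 is invertible mod 69. The last nonzero row gives −15·69 + 28·37 = 1, so t = 28. So 37^(−1) ≡ 28 (mod 69). Verify: 37 · 28 = 1036 ≡ 1 (mod 69). ✓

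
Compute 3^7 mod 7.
Use repeated squaring. Binary(7) = 111. Walk through the bits of the exponent 7 left-to-right: at each bit after the leading one, square the running value, then multiply by 3 if the bit is 1 (always reducing mod 7):
  bit 1 = 1 (leading): start with 3.
  bit 2 = 1: square 3^2 = 9 ≡ 2; bit is 1, so multiply 2·3 = 6 (mod 7).
  bit 3 = 1: square 6^2 = 36 ≡ 1; bit is 1, so multiply 1·3 = 3 (mod 7).
Final value: 3^7 ≡ 3 (mod 7).

Final answer: 3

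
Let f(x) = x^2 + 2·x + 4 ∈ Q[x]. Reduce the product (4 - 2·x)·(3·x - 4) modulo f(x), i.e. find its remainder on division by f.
First multiply in Q[x] without reducing: a · b = -6·x^2 + 20·x - 16. Now divide by f(x) = x^2 + 2·x + 4, eliminating the leading term at each step:
  leading term -6·x^2: subtract (-6)·f(x) = -6·x^2 - 12·x - 24, leaving 32·x + 8
The degree is now < 2, so this is the remainder. Hence a · b ≡ 32·x + 8 in Q[x]/(f).

Final answer: a · b ≡ 32·x + 8 (mod f(x))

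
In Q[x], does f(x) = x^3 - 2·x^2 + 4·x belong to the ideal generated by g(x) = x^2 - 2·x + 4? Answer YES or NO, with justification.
In Q[x] the ideal (g) consists of all multiples of g, so f ∈ (g) iff g | f, i.e. iff the remainder of f on division by g is 0. Divide f by g (g is monic, so eliminate the leading term of the running remainder at each step):
  leading term x^3: subtract (x)·g(x) = x^3 - 2·x^2 + 4·x, leaving 0
The remainder is 0, so f(x) = g(x) · h(x) with h(x) = x. Hence g | f, i.e. f ∈ (g).

Final answer: YES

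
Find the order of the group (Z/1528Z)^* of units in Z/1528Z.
|(Z/1528Z)^*| = 760

(Z/1528Z)^* consists of the classes a with gcd(a, 1528) = 1, so its order is φ(1528). φ is multiplicative, with φ(p^e) = p^e − p^(e−1). Factorise 1528 = 2^3 · 191. Then
  φ(1528) = (2^3 − 2^2) · (191 − 1) = 4 · 190 = 760.
Thus |(Z/1528Z)^*| = 760.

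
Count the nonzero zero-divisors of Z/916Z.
Z/916Z has 459 nonzero zero-divisors

In Z/916Z each nonzero element is either a unit (gcd with 916 is 1) or a zero-divisor (gcd > 1). The number of units is φ(916): factorise 916 = 2^2 · 229, so φ(916) = (2^2 − 2^1) · (229 − 1) = 2 · 228 = 456. The nonzero elements number 916 − 1 = 915. Hence the nonzero zero-divisors number 915 − 456 = 459.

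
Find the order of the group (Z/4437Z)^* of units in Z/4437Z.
|(Z/4437Z)^*| = 2688

(Z/4437Z)^* consists of the classes a with gcd(a, 4437) = 1, so its order is φ(4437). φ is multiplicative, with φ(p^e) = p^e − p^(e−1). Factorise 4437 = 3^2 · 17 · 29. Then
  φ(4437) = (3^2 − 3^1) · (17 − 1) · (29 − 1) = 6 · 16 · 28 = 2688.
Thus |(Z/4437Z)^*| = 2688.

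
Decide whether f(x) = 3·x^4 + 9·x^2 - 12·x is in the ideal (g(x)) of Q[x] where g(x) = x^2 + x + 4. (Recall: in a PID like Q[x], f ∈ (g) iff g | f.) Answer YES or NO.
In Q[x] the ideal (g) consists of all multiples of g, so f ∈ (g) iff g | f, i.e. iff the remainder of f on division by g is 0. Divide f by g (g is monic, so eliminate the leading term of the running remainder at each step):
  leading term 3·x^4: subtract (3·x^2)·g(x) = 3·x^4 + 3·x^3 + 12·x^2, leaving -3·x^3 - 3·x^2 - 12·x
  leading term -3·x^3: subtract (-3·x)·g(x) = -3·x^3 - 3·x^2 - 12·x, leaving 0
The remainder is 0, so f(x) = g(x) · h(x) with h(x) = 3·x^2 - 3·x. Hence g | f, i.e. f ∈ (g).

Final answer: YES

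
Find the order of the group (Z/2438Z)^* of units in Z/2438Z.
(Z/2438Z)^* consists of the classes a with gcd(a, 2438) = 1, so its order is φ(2438). φ is multiplicative, with φ(p^e) = p^e − p^(e−1). Factorise 2438 = 2 · 23 · 53. Then
  φ(2438) = (2 − 1) · (23 − 1) · (53 − 1) = 1 · 22 · 52 = 1144.
Thus |(Z/2438Z)^*| = 1144.

Final answer: |(Z/2438Z)^*| = 1144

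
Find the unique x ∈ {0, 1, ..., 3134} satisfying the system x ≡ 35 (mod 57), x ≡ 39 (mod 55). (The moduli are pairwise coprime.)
The moduli 57, 55 are pairwise coprime, so by the CRT there is a unique solution mod 57·55 = 3135.
Solve by successive substitution. Start with x ≡ 35 (mod 57).
  Combine with x ≡ 39 (mod 55): write x = 35 + 57·t and require 35 + 57·t ≡ 39 (mod 55), i.e. 57·t ≡ 39 − 35 ≡ 4 (mod 55). Since 57^(−1) ≡ 28 (mod 55) (57 ≡ 2 (mod 55)), t ≡ 28·4 ≡ 2 (mod 55). So x ≡ 35 + 57·2 = 149 (mod 3135).
Unique solution in [0, 3135): x = 149.

Final answer: x ≡ 149 (mod 3135); the representative in [0, 3135) is 149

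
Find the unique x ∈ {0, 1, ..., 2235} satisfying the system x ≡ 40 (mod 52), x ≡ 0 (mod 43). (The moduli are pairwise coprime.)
x ≡ 1548 (mod 2236); the representative in [0, 2236) is 1548

The moduli 52, 43 are pairwise coprime, so by the CRT there is a unique solution mod 52·43 = 2236.
Solve by successive substitution. Start with x ≡ 40 (mod 52).
  Combine with x ≡ 0 (mod 43): write x = 40 + 52·t and require 40 + 52·t ≡ 0 (mod 43), i.e. 52·t ≡ 0 − 40 ≡ 3 (mod 43). Since 52^(−1) ≡ 24 (mod 43) (52 ≡ 9 (mod 43)), t ≡ 24·3 ≡ 29 (mod 43). So x ≡ 40 + 52·29 = 1548 (mod 2236).
Unique solution in [0, 2236): x = 1548.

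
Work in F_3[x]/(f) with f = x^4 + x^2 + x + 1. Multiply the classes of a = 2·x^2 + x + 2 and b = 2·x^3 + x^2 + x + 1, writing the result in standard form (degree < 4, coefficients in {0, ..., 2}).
a · b ≡ x + 1 (mod f(x))

Multiply as integer polynomials: a · b = 4·x^5 + 4·x^4 + 7·x^3 + 5·x^2 + 3·x + 2. Reducing coefficients mod 3: a · b ≡ x^5 + x^4 + x^3 + 2·x^2 + 2. Now divide by f(x) = x^4 + x^2 + x + 1 in F_3[x], eliminating the leading term at each step:
  leading term x^5: subtract (x)·f(x) = x^5 + x^3 + x^2 + x, leaving x^4 + x^2 + 2·x + 2 (coefficients mod 3)
  leading term x^4: subtract (1)·f(x) = x^4 + x^2 + x + 1, leaving x + 1 (coefficients mod 3)
The degree is now < 4, so this is the remainder. Hence a · b ≡ x + 1 in F_3[x]/(f).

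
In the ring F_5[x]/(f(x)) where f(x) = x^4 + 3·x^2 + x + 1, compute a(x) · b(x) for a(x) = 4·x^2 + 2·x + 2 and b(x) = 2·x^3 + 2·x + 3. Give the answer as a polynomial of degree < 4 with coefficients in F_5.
a · b ≡ 3·x^3 + x^2 + 3·x + 2 (mod f(x))

Multiply as integer polynomials: a · b = 8·x^5 + 4·x^4 + 12·x^3 + 16·x^2 + 10·x + 6. Reducing coefficients mod 5: a · b ≡ 3·x^5 + 4·x^4 + 2·x^3 + x^2 + 1. Now divide by f(x) = x^4 + 3·x^2 + x + 1 in F_5[x], eliminating the leading term at each step:
  leading term 3·x^5: subtract (3·x)·f(x) = 3·x^5 + 4·x^3 + 3·x^2 + 3·x, leaving 4·x^4 + 3·x^3 + 3·x^2 + 2·x + 1 (coefficients mod 5)
  leading term 4·x^4: subtract (4)·f(x) = 4·x^4 + 2·x^2 + 4·x + 4, leaving 3·x^3 + x^2 + 3·x + 2 (coefficients mod 5)
The degree is now < 4, so this is the remainder. Hence a · b ≡ 3·x^3 + x^2 + 3·x + 2 in F_5[x]/(f).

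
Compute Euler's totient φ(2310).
φ is multiplicative, with φ(p^e) = p^e − p^(e−1). Factorise 2310 = 2 · 3 · 5 · 7 · 11. Then
  φ(2310) = (2 − 1) · (3 − 1) · (5 − 1) · (7 − 1) · (11 − 1) = 1 · 2 · 4 · 6 · 10 = 480.

Final answer: φ(2310) = 480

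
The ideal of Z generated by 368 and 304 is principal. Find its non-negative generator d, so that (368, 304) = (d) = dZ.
In the PID Z, (a, b) is generated by gcd(a, b). Compute gcd(368, 304) with the extended Euclidean algorithm, tracking rows (r, s, t) with s·368 + t·304 = r:
  row A: (368, 1, 0)   [1·368 + 0·304 = 368]
  row B: (304, 0, 1)   [0·368 + 1·304 = 304]
  368 = 1·304 + 64   → row C = row A − 1·row B = (64, 1, −1)   [check: 1·368 − 1·304 = 64]
  304 = 4·64 + 48   → row D = row B − 4·row C = (48, −4, 5)   [check: −4·368 + 5·304 = 48]
  64 = 1·48 + 16   → row E = row C − 1·row D = (16, 5, −6)   [check: 5·368 − 6·304 = 16]
  48 = 3·16 + 0   → remainder 0, stop. gcd = 16 (last nonzero row E).
So gcd(368, 304) = 16, with Bézout identity 5·368 − 6·304 = 16. Containment (⊇): the Bézout identity exhibits 16 as an element of (368, 304), giving (16) ⊆ (368, 304). Containment (⊆): since 16 | 368 and 16 | 304 (368 = 16·23, 304 = 16·19), every Z-linear combination of 368 and 304 is divisible by 16, so (368, 304) ⊆ (16). Therefore (368, 304) = (16), d = 16.

Final answer: (368, 304) = (16); d = 16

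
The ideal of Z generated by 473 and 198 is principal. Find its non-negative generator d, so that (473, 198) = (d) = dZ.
(473, 198) = (11); d = 11

In the PID Z, (a, b) is generated by gcd(a, b). Compute gcd(473, 198) with the extended Euclidean algorithm, tracking rows (r, s, t) with s·473 + t·198 = r:
  row A: (473, 1, 0)   [1·473 + 0·198 = 473]
  row B: (198, 0, 1)   [0·473 + 1·198 = 198]
  473 = 2·198 + 77   → row C = row A − 2·row B = (77, 1, −2)   [check: 1·473 − 2·198 = 77]
  198 = 2·77 + 44   → row D = row B − 2·row C = (44, −2, 5)   [check: −2·473 + 5·198 = 44]
  77 = 1·44 + 33   → row E = row C − 1·row D = (33, 3, −7)   [check: 3·473 − 7·198 = 33]
  44 = 1·33 + 11   → row F = row D − 1·row E = (11, −5, 12)   [check: −5·473 + 12·198 = 11]
  33 = 3·11 + 0   → remainder 0, stop. gcd = 11 (last nonzero row F).
So gcd(473, 198) = 11, with Bézout identity −5·473 + 12·198 = 11. Containment (⊇): the Bézout identity exhibits 11 as an element of (473, 198), giving (11) ⊆ (473, 198). Containment (⊆): since 11 | 473 and 11 | 198 (473 = 11·43, 198 = 11·18), every Z-linear combination of 473 and 198 is divisible by 11, so (473, 198) ⊆ (11). Therefore (473, 198) = (11), d = 11.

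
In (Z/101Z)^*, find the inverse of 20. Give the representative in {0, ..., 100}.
20^(−1) ≡ 96 (mod 101)

Apply the extended Euclidean algorithm to (101, 20), tracking rows (r, s, t) with s·101 + t·20 = r. Each division r_prev = q·r_cur + r_new produces the new row as (previous row) − q·(current row):
  row A: (101, 1, 0)   [1·101 + 0·20 = 101]
  row B: (20, 0, 1)   [0·101 + 1·20 = 20]
  101 = 5·20 + 1   → row C = row A − 5·row B = (1, 1, −5)   [check: 1·101 − 5·20 = 1]
  20 = 20·1 + 0   → remainder 0, stop. gcd = 1 (last nonzero row C).
The gcd is 1, so 20 is invertible mod 101. The last nonzero row gives 1·101 − 5·20 = 1, so t = −5. So 20^(−1) ≡ −5 ≡ 96 (mod 101). Verify: 20 · 96 = 1920 ≡ 1 (mod 101). ✓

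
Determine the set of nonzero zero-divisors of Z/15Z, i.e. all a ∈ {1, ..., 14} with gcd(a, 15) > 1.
An element a ∈ Z/15Z (with a ≠ 0) is a zero-divisor iff gcd(a, 15) > 1 (because a is a unit precisely when gcd(a, n) = 1, and in Z/nZ every nonzero, non-unit element is a zero-divisor). Scan a = 1, ..., 14 and keep those with gcd(a, 15) > 1:
  gcd(3, 15) = 3, gcd(5, 15) = 5, gcd(6, 15) = 3, gcd(9, 15) = 3, gcd(10, 15) = 5, gcd(12, 15) = 3.
All other a ∈ {1, ..., 14} have gcd(a, 15) = 1 and are units. So the nonzero zero-divisors are exactly the 6 values of a appearing in this scan.

Final answer: nonzero zero-divisors of Z/15Z = {3, 5, 6, 9, 10, 12}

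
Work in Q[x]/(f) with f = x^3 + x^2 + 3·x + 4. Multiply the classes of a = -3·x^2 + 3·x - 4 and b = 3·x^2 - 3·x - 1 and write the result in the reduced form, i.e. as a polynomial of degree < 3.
a · b ≡ -18·x^2 - 36·x - 104 (mod f(x))

First multiply in Q[x] without reducing: a · b = -9·x^4 + 18·x^3 - 18·x^2 + 9·x + 4. Now divide by f(x) = x^3 + x^2 + 3·x + 4, eliminating the leading term at each step:
  leading term -9·x^4: subtract (-9·x)·f(x) = -9·x^4 - 9·x^3 - 27·x^2 - 36·x, leaving 27·x^3 + 9·x^2 + 45·x + 4
  leading term 27·x^3: subtract (27)·f(x) = 27·x^3 + 27·x^2 + 81·x + 108, leaving -18·x^2 - 36·x - 104
The degree is now < 3, so this is the remainder. Hence a · b ≡ -18·x^2 - 36·x - 104 in Q[x]/(f).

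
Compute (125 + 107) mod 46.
Reduce the summands first: 125 ≡ 33, 107 ≡ 15 (mod 46), so 125 + 107 ≡ 33 + 15 (mod 46). 33 + 15 = 48; 48 = 1·46 + 2, so (125 + 107) mod 46 = 2.

Final answer: 2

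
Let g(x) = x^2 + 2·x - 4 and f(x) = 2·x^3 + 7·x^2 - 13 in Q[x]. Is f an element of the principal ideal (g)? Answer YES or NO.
In Q[x] the ideal (g) consists of all multiples of g, so f ∈ (g) iff g | f, i.e. iff the remainder of f on division by g is 0. Divide f by g (g is monic, so eliminate the leading term of the running remainder at each step):
  leading term 2·x^3: subtract (2·x)·g(x) = 2·x^3 + 4·x^2 - 8·x, leaving 3·x^2 + 8·x - 13
  leading term 3·x^2: subtract (3)·g(x) = 3·x^2 + 6·x - 12, leaving 2·x - 1
The remainder r(x) = 2·x - 1 ≠ 0 (and deg r < deg g), so g ∤ f, i.e. f ∉ (g).

Final answer: NO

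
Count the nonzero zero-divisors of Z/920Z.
In Z/920Z each nonzero element is either a unit (gcd with 920 is 1) or a zero-divisor (gcd > 1). The number of units is φ(920): factorise 920 = 2^3 · 5 · 23, so φ(920) = (2^3 − 2^2) · (5 − 1) · (23 − 1) = 4 · 4 · 22 = 352. The nonzero elements number 920 − 1 = 919. Hence the nonzero zero-divisors number 919 − 352 = 567.

Final answer: Z/920Z has 567 nonzero zero-divisors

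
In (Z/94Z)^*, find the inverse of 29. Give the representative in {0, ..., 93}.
29^(−1) ≡ 13 (mod 94)

Apply the extended Euclidean algorithm to (94, 29), tracking rows (r, s, t) with s·94 + t·29 = r. Each division r_prev = q·r_cur + r_new produces the new row as (previous row) − q·(current row):
  row A: (94, 1, 0)   [1·94 + 0·29 = 94]
  row B: (29, 0, 1)   [0·94 + 1·29 = 29]
  94 = 3·29 + 7   → row C = row A − 3·row B = (7, 1, −3)   [check: 1·94 − 3·29 = 7]
  29 = 4·7 + 1   → row D = row B − 4·row C = (1, −4, 13)   [check: −4·94 + 13·29 = 1]
  7 = 7·1 + 0   → remainder 0, stop. gcd = 1 (last nonzero row D).
The gcd is 1, so 29 is invertible mod 94. The last nonzero row gives −4·94 + 13·29 = 1, so t = 13. So 29^(−1) ≡ 13 (mod 94). Verify: 29 · 13 = 377 ≡ 1 (mod 94). ✓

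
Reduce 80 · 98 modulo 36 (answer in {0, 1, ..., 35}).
Reduce the factors first: 80 ≡ 8, 98 ≡ 26 (mod 36), so 80 · 98 ≡ 8 · 26 (mod 36). 8 · 26 = 208. Dividing by 36: 208 = 5·36 + 28. So (80 · 98) mod 36 = 28.

Final answer: 28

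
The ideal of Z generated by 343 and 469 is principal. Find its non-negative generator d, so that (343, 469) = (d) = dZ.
In the PID Z, (a, b) is generated by gcd(a, b). Compute gcd(469, 343) with the extended Euclidean algorithm, tracking rows (r, s, t) with s·469 + t·343 = r:
  row A: (469, 1, 0)   [1·469 + 0·343 = 469]
  row B: (343, 0, 1)   [0·469 + 1·343 = 343]
  469 = 1·343 + 126   → row C = row A − 1·row B = (126, 1, −1)   [check: 1·469 − 1·343 = 126]
  343 = 2·126 + 91   → row D = row B − 2·row C = (91, −2, 3)   [check: −2·469 + 3·343 = 91]
  126 = 1·91 + 35   → row E = row C − 1·row D = (35, 3, −4)   [check: 3·469 − 4·343 = 35]
  91 = 2·35 + 21   → row F = row D − 2·row E = (21, −8, 11)   [check: −8·469 + 11·343 = 21]
  35 = 1·21 + 14   → row G = row E − 1·row F = (14, 11, −15)   [check: 11·469 − 15·343 = 14]
  21 = 1·14 + 7   → row H = row F − 1·row G = (7, −19, 26)   [check: −19·469 + 26·343 = 7]
  14 = 2·7 + 0   → remainder 0, stop. gcd = 7 (last nonzero row H).
So gcd(343, 469) = 7, with Bézout identity −19·469 + 26·343 = 7. Containment (⊇): the Bézout identity exhibits 7 as an element of (343, 469), giving (7) ⊆ (343, 469). Containment (⊆): since 7 | 343 and 7 | 469 (343 = 7·49, 469 = 7·67), every Z-linear combination of 343 and 469 is divisible by 7, so (343, 469) ⊆ (7). Therefore (343, 469) = (7), d = 7.

Final answer: (343, 469) = (7); d = 7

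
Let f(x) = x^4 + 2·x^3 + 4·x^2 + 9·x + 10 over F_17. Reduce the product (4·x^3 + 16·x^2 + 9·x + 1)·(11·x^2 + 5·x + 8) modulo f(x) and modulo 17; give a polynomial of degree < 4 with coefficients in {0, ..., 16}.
a · b ≡ 6·x^3 + 2·x^2 + 8·x + 16 (mod f(x))

Multiply as integer polynomials: a · b = 44·x^5 + 196·x^4 + 211·x^3 + 184·x^2 + 77·x + 8. Reducing coefficients mod 17: a · b ≡ 10·x^5 + 9·x^4 + 7·x^3 + 14·x^2 + 9·x + 8. Now divide by f(x) = x^4 + 2·x^3 + 4·x^2 + 9·x + 10 in F_17[x], eliminating the leading term at each step:
  leading term 10·x^5: subtract (10·x)·f(x) = 10·x^5 + 3·x^4 + 6·x^3 + 5·x^2 + 15·x, leaving 6·x^4 + x^3 + 9·x^2 + 11·x + 8 (coefficients mod 17)
  leading term 6·x^4: subtract (6)·f(x) = 6·x^4 + 12·x^3 + 7·x^2 + 3·x + 9, leaving 6·x^3 + 2·x^2 + 8·x + 16 (coefficients mod 17)
The degree is now < 4, so this is the remainder. Hence a · b ≡ 6·x^3 + 2·x^2 + 8·x + 16 in F_17[x]/(f).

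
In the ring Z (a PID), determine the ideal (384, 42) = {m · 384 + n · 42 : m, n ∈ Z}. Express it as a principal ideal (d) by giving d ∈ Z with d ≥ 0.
In the PID Z, (a, b) is generated by gcd(a, b). Compute gcd(384, 42) with the extended Euclidean algorithm, tracking rows (r, s, t) with s·384 + t·42 = r:
  row A: (384, 1, 0)   [1·384 + 0·42 = 384]
  row B: (42, 0, 1)   [0·384 + 1·42 = 42]
  384 = 9·42 + 6   → row C = row A − 9·row B = (6, 1, −9)   [check: 1·384 − 9·42 = 6]
  42 = 7·6 + 0   → remainder 0, stop. gcd = 6 (last nonzero row C).
So gcd(384, 42) = 6, with Bézout identity 1·384 − 9·42 = 6. Containment (⊇): the Bézout identity exhibits 6 as an element of (384, 42), giving (6) ⊆ (384, 42). Containment (⊆): since 6 | 384 and 6 | 42 (384 = 6·64, 42 = 6·7), every Z-linear combination of 384 and 42 is divisible by 6, so (384, 42) ⊆ (6). Therefore (384, 42) = (6), d = 6.

Final answer: (384, 42) = (6); d = 6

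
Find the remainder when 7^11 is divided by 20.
Use repeated squaring. Binary(11) = 1011. Walk through the bits of the exponent 11 left-to-right: at each bit after the leading one, square the running value, then multiply by 7 if the bit is 1 (always reducing mod 20):
  bit 1 = 1 (leading): start with 7.
  bit 2 = 0: square 7^2 = 49 ≡ 9 (mod 20).
  bit 3 = 1: square 9^2 = 81 ≡ 1; bit is 1, so multiply 1·7 = 7 (mod 20).
  bit 4 = 1: square 7^2 = 49 ≡ 9; bit is 1, so multiply 9·7 = 63 ≡ 3 (mod 20).
Final value: 7^11 ≡ 3 (mod 20).

Final answer: 3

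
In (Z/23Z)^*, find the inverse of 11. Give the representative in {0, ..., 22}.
11^(−1) ≡ 21 (mod 23)

Apply the extended Euclidean algorithm to (23, 11), tracking rows (r, s, t) with s·23 + t·11 = r. Each division r_prev = q·r_cur + r_new produces the new row as (previous row) − q·(current row):
  row A: (23, 1, 0)   [1·23 + 0·11 = 23]
  row B: (11, 0, 1)   [0·23 + 1·11 = 11]
  23 = 2·11 + 1   → row C = row A − 2·row B = (1, 1, −2)   [check: 1·23 − 2·11 = 1]
  11 = 11·1 + 0   → remainder 0, stop. gcd = 1 (last nonzero row C).
The gcd is 1, so 11 is invertible mod 23. The last nonzero row gives 1·23 − 2·11 = 1, so t = −2. So 11^(−1) ≡ −2 ≡ 21 (mod 23). Verify: 11 · 21 = 231 ≡ 1 (mod 23). ✓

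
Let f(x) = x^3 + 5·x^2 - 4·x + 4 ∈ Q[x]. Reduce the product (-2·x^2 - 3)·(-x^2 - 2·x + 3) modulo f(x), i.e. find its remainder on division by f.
First multiply in Q[x] without reducing: a · b = 2·x^4 + 4·x^3 - 3·x^2 + 6·x - 9. Now divide by f(x) = x^3 + 5·x^2 - 4·x + 4, eliminating the leading term at each step:
  leading term 2·x^4: subtract (2·x)·f(x) = 2·x^4 + 10·x^3 - 8·x^2 + 8·x, leaving -6·x^3 + 5·x^2 - 2·x - 9
  leading term -6·x^3: subtract (-6)·f(x) = -6·x^3 - 30·x^2 + 24·x - 24, leaving 35·x^2 - 26·x + 15
The degree is now < 3, so this is the remainder. Hence a · b ≡ 35·x^2 - 26·x + 15 in Q[x]/(f).

Final answer: a · b ≡ 35·x^2 - 26·x + 15 (mod f(x))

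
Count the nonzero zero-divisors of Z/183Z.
In Z/183Z each nonzero element is either a unit (gcd with 183 is 1) or a zero-divisor (gcd > 1). The number of units is φ(183): factorise 183 = 3 · 61, so φ(183) = (3 − 1) · (61 − 1) = 2 · 60 = 120. The nonzero elements number 183 − 1 = 182. Hence the nonzero zero-divisors number 182 − 120 = 62.

Final answer: Z/183Z has 62 nonzero zero-divisors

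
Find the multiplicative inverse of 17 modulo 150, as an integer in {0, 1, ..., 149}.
Apply the extended Euclidean algorithm to (150, 17), tracking rows (r, s, t) with s·150 + t·17 = r. Each division r_prev = q·r_cur + r_new produces the new row as (previous row) − q·(current row):
  row A: (150, 1, 0)   [1·150 + 0·17 = 150]
  row B: (17, 0, 1)   [0·150 + 1·17 = 17]
  150 = 8·17 + 14   → row C = row A − 8·row B = (14, 1, −8)   [check: 1·150 − 8·17 = 14]
  17 = 1·14 + 3   → row D = row B − 1·row C = (3, −1, 9)   [check: −1·150 + 9·17 = 3]
  14 = 4·3 + 2   → row E = row C − 4·row D = (2, 5, −44)   [check: 5·150 − 44·17 = 2]
  3 = 1·2 + 1   → row F = row D − 1·row E = (1, −6, 53)   [check: −6·150 + 53·17 = 1]
  2 = 2·1 + 0   → remainder 0, stop. gcd = 1 (last nonzero row F).
The gcd is 1, so 17 is invertible mod 150. The last nonzero row gives −6·150 + 53·17 = 1, so t = 53. So 17^(−1) ≡ 53 (mod 150). Verify: 17 · 53 = 901 ≡ 1 (mod 150). ✓

Final answer: 17^(−1) ≡ 53 (mod 150)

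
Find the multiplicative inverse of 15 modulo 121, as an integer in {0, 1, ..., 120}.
Apply the extended Euclidean algorithm to (121, 15), tracking rows (r, s, t) with s·121 + t·15 = r. Each division r_prev = q·r_cur + r_new produces the new row as (previous row) − q·(current row):
  row A: (121, 1, 0)   [1·121 + 0·15 = 121]
  row B: (15, 0, 1)   [0·121 + 1·15 = 15]
  121 = 8·15 + 1   → row C = row A − 8·row B = (1, 1, −8)   [check: 1·121 − 8·15 = 1]
  15 = 15·1 + 0   → remainder 0, stop. gcd = 1 (last nonzero row C).
The gcd is 1, so 15 is invertible mod 121. The last nonzero row gives 1·121 − 8·15 = 1, so t = −8. So 15^(−1) ≡ −8 ≡ 113 (mod 121). Verify: 15 · 113 = 1695 ≡ 1 (mod 121). ✓

Final answer: 15^(−1) ≡ 113 (mod 121)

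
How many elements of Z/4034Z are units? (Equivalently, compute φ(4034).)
An element a ∈ Z/4034Z is a unit iff gcd(a, 4034) = 1, so the number of units is φ(4034). φ is multiplicative, with φ(p^e) = p^e − p^(e−1). Factorise 4034 = 2 · 2017. Then
  φ(4034) = (2 − 1) · (2017 − 1) = 1 · 2016 = 2016.

Final answer: Z/4034Z has φ(4034) = 2016 units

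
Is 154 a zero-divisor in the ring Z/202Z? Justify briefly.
gcd(154, 202) = 2 > 1, so 154 is not a unit in Z/202Z. In Z/nZ every nonzero non-unit is a zero-divisor: explicitly, take b = 202/gcd = 101 ≠ 0 (mod 202); then 154·101 = 15554 = 77·202, i.e. 154·101 ≡ 0 (mod 202). So 154 is a zero-divisor.

Final answer: YES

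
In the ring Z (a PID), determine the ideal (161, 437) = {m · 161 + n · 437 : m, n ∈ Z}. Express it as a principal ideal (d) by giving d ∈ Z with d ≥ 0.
(161, 437) = (23); d = 23

In the PID Z, (a, b) is generated by gcd(a, b). Compute gcd(437, 161) with the extended Euclidean algorithm, tracking rows (r, s, t) with s·437 + t·161 = r:
  row A: (437, 1, 0)   [1·437 + 0·161 = 437]
  row B: (161, 0, 1)   [0·437 + 1·161 = 161]
  437 = 2·161 + 115   → row C = row A − 2·row B = (115, 1, −2)   [check: 1·437 − 2·161 = 115]
  161 = 1·115 + 46   → row D = row B − 1·row C = (46, −1, 3)   [check: −1·437 + 3·161 = 46]
  115 = 2·46 + 23   → row E = row C − 2·row D = (23, 3, −8)   [check: 3·437 − 8·161 = 23]
  46 = 2·23 + 0   → remainder 0, stop. gcd = 23 (last nonzero row E).
So gcd(161, 437) = 23, with Bézout identity 3·437 − 8·161 = 23. Containment (⊇): the Bézout identity exhibits 23 as an element of (161, 437), giving (23) ⊆ (161, 437). Containment (⊆): since 23 | 161 and 23 | 437 (161 = 23·7, 437 = 23·19), every Z-linear combination of 161 and 437 is divisible by 23, so (161, 437) ⊆ (23). Therefore (161, 437) = (23), d = 23.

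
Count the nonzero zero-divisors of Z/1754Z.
In Z/1754Z each nonzero element is either a unit (gcd with 1754 is 1) or a zero-divisor (gcd > 1). The number of units is φ(1754): factorise 1754 = 2 · 877, so φ(1754) = (2 − 1) · (877 − 1) = 1 · 876 = 876. The nonzero elements number 1754 − 1 = 1753. Hence the nonzero zero-divisors number 1753 − 876 = 877.

Final answer: Z/1754Z has 877 nonzero zero-divisors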